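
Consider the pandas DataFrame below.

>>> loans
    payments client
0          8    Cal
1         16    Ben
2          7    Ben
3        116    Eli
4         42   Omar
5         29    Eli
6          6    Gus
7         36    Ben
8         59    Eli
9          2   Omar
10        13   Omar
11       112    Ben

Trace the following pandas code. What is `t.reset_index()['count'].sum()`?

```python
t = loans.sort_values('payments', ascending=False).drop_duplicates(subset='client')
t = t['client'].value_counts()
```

sort by payments descending:
    payments client
3        116    Eli
11       112    Ben
8         59    Eli
4         42   Omar
7         36    Ben
5         29    Eli
1         16    Ben
10        13   Omar
0          8    Cal
2          7    Ben
6          6    Gus
9          2   Omar
drop duplicate client (keep=first):
    payments client
3        116    Eli
11       112    Ben
4         42   Omar
0          8    Cal
6          6    Gus
value_counts of client:
client
Eli     1
Ben     1
Omar    1
Cal     1
Gus     1
Name: count, dtype: int64
reset_index():
  client  count
0    Eli      1
1    Ben      1
2   Omar      1
3    Cal      1
4    Gus      1

5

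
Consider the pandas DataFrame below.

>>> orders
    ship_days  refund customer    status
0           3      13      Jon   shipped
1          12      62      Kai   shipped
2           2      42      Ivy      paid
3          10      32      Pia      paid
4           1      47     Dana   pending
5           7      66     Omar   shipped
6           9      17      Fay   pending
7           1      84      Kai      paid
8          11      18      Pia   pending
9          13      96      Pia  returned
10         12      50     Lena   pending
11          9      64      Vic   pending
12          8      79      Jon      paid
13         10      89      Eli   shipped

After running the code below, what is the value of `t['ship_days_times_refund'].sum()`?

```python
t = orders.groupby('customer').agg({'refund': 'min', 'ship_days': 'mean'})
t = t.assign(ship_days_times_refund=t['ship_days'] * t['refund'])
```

group by customer: min(refund), mean(ship_days):
          refund  ship_days
customer                   
Dana          47   1.000000
Eli           89  10.000000
Fay           17   9.000000
Ivy           42   2.000000
Jon           13   5.500000
Kai           62   6.500000
Lena          50  12.000000
Omar          66   7.000000
Pia           18  11.333333
Vic           64   9.000000
add column ship_days_times_refund = t['ship_days'] * t['refund']:
          refund  ship_days  ship_days_times_refund
customer                                           
Dana          47   1.000000                    47.0
Eli           89  10.000000                   890.0
Fay           17   9.000000                   153.0
Ivy           42   2.000000                    84.0
Jon           13   5.500000                    71.5
Kai           62   6.500000                   403.0
Lena          50  12.000000                   600.0
Omar          66   7.000000                   462.0
Pia           18  11.333333                   204.0
Vic           64   9.000000                   576.0
The sum of column 'ship_days_times_refund' is 3490.5.

3490.5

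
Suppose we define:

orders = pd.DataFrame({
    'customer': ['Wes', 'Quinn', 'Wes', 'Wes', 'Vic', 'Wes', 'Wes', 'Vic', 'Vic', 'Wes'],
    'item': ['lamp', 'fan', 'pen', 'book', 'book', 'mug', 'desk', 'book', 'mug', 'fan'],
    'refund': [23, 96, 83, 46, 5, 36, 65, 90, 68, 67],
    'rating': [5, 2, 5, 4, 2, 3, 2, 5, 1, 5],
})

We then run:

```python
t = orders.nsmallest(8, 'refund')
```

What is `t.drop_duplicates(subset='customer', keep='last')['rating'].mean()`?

take 8 rows with smallest refund:
  customer  item  refund  rating
4      Vic  book       5       2
0      Wes  lamp      23       5
5      Wes   mug      36       3
3      Wes  book      46       4
6      Wes  desk      65       2
9      Wes   fan      67       5
8      Vic   mug      68       1
2      Wes   pen      83       5
drop duplicate customer (keep=last):
  customer item  refund  rating
8      Vic  mug      68       1
2      Wes  pen      83       5
So mean() = 3.0.

3.0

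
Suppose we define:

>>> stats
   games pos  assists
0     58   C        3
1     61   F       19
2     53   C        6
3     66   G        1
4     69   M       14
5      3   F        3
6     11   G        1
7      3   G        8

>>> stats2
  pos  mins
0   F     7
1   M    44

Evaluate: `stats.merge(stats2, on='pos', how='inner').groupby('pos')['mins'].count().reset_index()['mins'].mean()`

merge on 'pos' (how='inner') → 3 rows:
   games pos  assists  mins
0     61   F       19     7
1     69   M       14    44
2      3   F        3     7
group by pos, count of mins:
pos
F    2
M    1
Name: mins, dtype: int64
reset_index():
  pos  mins
0   F     2
1   M     1
So mean() = 1.5.

1.5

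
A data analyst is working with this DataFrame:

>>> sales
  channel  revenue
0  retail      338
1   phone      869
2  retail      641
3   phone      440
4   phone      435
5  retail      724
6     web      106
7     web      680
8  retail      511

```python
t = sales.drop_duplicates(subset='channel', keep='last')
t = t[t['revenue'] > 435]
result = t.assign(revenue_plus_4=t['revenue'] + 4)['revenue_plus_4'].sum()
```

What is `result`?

drop duplicate channel (keep=last):
  channel  revenue
4   phone      435
7     web      680
8  retail      511
filter rows where revenue > 435:
  channel  revenue
7     web      680
8  retail      511
add column revenue_plus_4 = t['revenue'] + 4:
  channel  revenue  revenue_plus_4
7     web      680             684
8  retail      511             515

1199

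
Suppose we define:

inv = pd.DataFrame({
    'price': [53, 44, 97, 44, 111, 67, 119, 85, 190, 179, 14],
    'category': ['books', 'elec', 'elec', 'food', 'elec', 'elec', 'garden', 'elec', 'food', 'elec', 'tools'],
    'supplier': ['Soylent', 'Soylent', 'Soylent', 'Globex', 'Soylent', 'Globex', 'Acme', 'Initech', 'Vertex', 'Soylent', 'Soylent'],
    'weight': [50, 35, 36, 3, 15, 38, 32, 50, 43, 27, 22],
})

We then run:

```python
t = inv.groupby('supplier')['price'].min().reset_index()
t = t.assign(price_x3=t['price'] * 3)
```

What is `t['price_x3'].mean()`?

group by supplier, min of price:
supplier
Acme       119
Globex      44
Initech     85
Soylent     14
Vertex     190
Name: price, dtype: int64
reset_index():
  supplier  price
0     Acme    119
1   Globex     44
2  Initech     85
3  Soylent     14
4   Vertex    190
add column price_x3 = t['price'] * 3:
  supplier  price  price_x3
0     Acme    119       357
1   Globex     44       132
2  Initech     85       255
3  Soylent     14        42
4   Vertex    190       570
Reading off the mean of column 'price_x3', we get 271.2.

271.2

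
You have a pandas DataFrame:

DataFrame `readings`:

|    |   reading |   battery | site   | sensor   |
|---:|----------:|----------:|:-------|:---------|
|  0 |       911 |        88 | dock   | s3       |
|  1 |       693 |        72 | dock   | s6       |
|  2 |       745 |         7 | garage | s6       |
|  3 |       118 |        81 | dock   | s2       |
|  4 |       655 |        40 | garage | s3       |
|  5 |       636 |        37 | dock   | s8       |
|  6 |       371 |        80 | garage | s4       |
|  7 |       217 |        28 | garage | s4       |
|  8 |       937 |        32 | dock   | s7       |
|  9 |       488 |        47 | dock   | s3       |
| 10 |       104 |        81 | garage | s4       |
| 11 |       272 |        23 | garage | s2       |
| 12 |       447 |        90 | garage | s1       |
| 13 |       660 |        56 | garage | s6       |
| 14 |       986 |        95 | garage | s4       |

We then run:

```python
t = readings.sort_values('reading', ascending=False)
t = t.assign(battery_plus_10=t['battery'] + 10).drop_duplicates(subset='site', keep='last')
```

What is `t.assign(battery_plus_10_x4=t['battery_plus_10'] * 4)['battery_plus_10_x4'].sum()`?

728

sort by reading descending:
    reading  battery    site sensor
14      986       95  garage     s4
8       937       32    dock     s7
0       911       88    dock     s3
2       745        7  garage     s6
1       693       72    dock     s6
13      660       56  garage     s6
4       655       40  garage     s3
5       636       37    dock     s8
9       488       47    dock     s3
12      447       90  garage     s1
6       371       80  garage     s4
11      272       23  garage     s2
7       217       28  garage     s4
3       118       81    dock     s2
10      104       81  garage     s4
add column battery_plus_10 = t['battery'] + 10:
    reading  battery    site sensor  battery_plus_10
14      986       95  garage     s4              105
8       937       32    dock     s7               42
0       911       88    dock     s3               98
2       745        7  garage     s6               17
1       693       72    dock     s6               82
13      660       56  garage     s6               66
4       655       40  garage     s3               50
5       636       37    dock     s8               47
9       488       47    dock     s3               57
12      447       90  garage     s1              100
6       371       80  garage     s4               90
11      272       23  garage     s2               33
7       217       28  garage     s4               38
3       118       81    dock     s2               91
10      104       81  garage     s4               91
drop duplicate site (keep=last):
    reading  battery    site sensor  battery_plus_10
3       118       81    dock     s2               91
10      104       81  garage     s4               91
add column battery_plus_10_x4 = t['battery_plus_10'] * 4:
    reading  battery    site sensor  battery_plus_10  battery_plus_10_x4
3       118       81    dock     s2               91                 364
10      104       81  garage     s4               91                 364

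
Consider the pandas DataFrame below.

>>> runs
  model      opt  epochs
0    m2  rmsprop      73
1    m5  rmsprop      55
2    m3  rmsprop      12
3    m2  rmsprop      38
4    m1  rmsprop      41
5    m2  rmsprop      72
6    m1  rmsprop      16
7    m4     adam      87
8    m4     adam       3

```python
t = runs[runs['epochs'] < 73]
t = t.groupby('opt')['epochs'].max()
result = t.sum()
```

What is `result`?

filter rows where epochs < 73:
  model      opt  epochs
1    m5  rmsprop      55
2    m3  rmsprop      12
3    m2  rmsprop      38
4    m1  rmsprop      41
5    m2  rmsprop      72
6    m1  rmsprop      16
8    m4     adam       3
group by opt, max of epochs:
opt
adam        3
rmsprop    72
Name: epochs, dtype: int64
The sum of the resulting series is 75.

75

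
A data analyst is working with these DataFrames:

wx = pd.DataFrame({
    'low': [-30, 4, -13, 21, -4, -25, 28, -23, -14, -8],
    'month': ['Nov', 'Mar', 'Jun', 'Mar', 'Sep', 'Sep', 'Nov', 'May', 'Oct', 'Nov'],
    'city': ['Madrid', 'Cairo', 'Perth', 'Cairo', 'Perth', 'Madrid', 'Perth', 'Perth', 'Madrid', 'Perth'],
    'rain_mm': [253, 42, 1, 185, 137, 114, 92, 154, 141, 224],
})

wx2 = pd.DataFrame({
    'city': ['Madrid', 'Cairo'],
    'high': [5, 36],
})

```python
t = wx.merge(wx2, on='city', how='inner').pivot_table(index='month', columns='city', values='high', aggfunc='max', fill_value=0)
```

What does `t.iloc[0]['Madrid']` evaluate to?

0

merge on 'city' (how='inner') → 5 rows:
   low month    city  rain_mm  high
0  -30   Nov  Madrid      253     5
1    4   Mar   Cairo       42    36
2   21   Mar   Cairo      185    36
3  -25   Sep  Madrid      114     5
4  -14   Oct  Madrid      141     5
pivot: rows=month, cols=city, max(high):
city   Cairo  Madrid
month               
Mar       36       0
Nov        0       5
Oct        0       5
Sep        0       5
The value at position 0, column 'Madrid' is 0.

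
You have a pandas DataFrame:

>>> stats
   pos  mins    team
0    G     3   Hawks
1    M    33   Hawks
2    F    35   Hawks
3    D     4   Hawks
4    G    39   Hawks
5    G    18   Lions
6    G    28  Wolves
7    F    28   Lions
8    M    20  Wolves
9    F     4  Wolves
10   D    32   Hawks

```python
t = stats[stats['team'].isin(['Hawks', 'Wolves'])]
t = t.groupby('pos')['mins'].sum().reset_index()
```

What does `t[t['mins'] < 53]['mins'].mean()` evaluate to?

filter rows where team in ['Hawks', 'Wolves']:
   pos  mins    team
0    G     3   Hawks
1    M    33   Hawks
2    F    35   Hawks
3    D     4   Hawks
4    G    39   Hawks
6    G    28  Wolves
8    M    20  Wolves
9    F     4  Wolves
10   D    32   Hawks
group by pos, sum of mins:
pos
D    36
F    39
G    70
M    53
Name: mins, dtype: int64
reset_index():
  pos  mins
0   D    36
1   F    39
2   G    70
3   M    53
filter rows where mins < 53:
  pos  mins
0   D    36
1   F    39

37.5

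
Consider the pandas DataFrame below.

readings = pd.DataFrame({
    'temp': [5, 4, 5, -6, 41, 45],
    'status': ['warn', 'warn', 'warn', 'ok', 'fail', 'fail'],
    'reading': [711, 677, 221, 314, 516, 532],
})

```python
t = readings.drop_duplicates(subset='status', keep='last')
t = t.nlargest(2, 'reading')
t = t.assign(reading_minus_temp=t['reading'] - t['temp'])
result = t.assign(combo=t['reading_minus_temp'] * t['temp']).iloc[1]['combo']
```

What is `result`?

drop duplicate status (keep=last):
   temp status  reading
2     5   warn      221
3    -6     ok      314
5    45   fail      532
take 2 rows with largest reading:
   temp status  reading
5    45   fail      532
3    -6     ok      314
add column reading_minus_temp = t['reading'] - t['temp']:
   temp status  reading  reading_minus_temp
5    45   fail      532                 487
3    -6     ok      314                 320
add column combo = t['reading_minus_temp'] * t['temp']:
   temp status  reading  reading_minus_temp  combo
5    45   fail      532                 487  21915
3    -6     ok      314                 320  -1920
Reading off the value at position 1, column 'combo', we get -1920.

-1920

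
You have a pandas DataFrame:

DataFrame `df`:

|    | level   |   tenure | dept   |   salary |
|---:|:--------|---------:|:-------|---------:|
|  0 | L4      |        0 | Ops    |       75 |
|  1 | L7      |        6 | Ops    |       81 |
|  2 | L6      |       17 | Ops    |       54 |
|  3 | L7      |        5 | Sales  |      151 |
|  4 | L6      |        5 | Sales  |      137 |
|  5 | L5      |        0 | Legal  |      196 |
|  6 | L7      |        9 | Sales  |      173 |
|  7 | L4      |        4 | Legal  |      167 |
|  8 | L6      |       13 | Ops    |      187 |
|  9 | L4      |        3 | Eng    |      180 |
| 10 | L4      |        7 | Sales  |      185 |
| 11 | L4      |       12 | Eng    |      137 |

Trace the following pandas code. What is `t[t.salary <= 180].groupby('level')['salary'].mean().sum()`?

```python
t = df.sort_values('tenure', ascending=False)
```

370.25

sort by tenure descending:
   level  tenure   dept  salary
2     L6      17    Ops      54
8     L6      13    Ops     187
11    L4      12    Eng     137
6     L7       9  Sales     173
10    L4       7  Sales     185
1     L7       6    Ops      81
3     L7       5  Sales     151
4     L6       5  Sales     137
7     L4       4  Legal     167
9     L4       3    Eng     180
0     L4       0    Ops      75
5     L5       0  Legal     196
filter rows where salary <= 180:
   level  tenure   dept  salary
2     L6      17    Ops      54
11    L4      12    Eng     137
6     L7       9  Sales     173
1     L7       6    Ops      81
3     L7       5  Sales     151
4     L6       5  Sales     137
7     L4       4  Legal     167
9     L4       3    Eng     180
0     L4       0    Ops      75
group by level, mean of salary:
level
L4    139.75
L6     95.50
L7    135.00
Name: salary, dtype: float64
Finally, sum of the resulting series = 370.25.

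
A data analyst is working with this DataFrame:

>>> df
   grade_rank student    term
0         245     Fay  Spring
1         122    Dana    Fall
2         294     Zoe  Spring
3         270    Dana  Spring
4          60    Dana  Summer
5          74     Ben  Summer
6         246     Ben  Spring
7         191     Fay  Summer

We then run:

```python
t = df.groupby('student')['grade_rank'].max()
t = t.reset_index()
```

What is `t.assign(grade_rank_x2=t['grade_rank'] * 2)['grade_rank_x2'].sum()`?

2110

group by student, max of grade_rank:
student
Ben     246
Dana    270
Fay     245
Zoe     294
Name: grade_rank, dtype: int64
reset_index():
  student  grade_rank
0     Ben         246
1    Dana         270
2     Fay         245
3     Zoe         294
add column grade_rank_x2 = t['grade_rank'] * 2:
  student  grade_rank  grade_rank_x2
0     Ben         246            492
1    Dana         270            540
2     Fay         245            490
3     Zoe         294            588
So sum() = 2110.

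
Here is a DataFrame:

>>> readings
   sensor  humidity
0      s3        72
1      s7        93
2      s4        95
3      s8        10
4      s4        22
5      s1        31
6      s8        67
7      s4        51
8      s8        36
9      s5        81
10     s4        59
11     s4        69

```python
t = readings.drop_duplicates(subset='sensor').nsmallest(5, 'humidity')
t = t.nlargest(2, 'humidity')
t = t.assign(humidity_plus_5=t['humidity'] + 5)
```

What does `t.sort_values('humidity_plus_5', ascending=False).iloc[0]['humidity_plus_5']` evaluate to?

drop duplicate sensor (keep=first):
  sensor  humidity
0     s3        72
1     s7        93
2     s4        95
3     s8        10
5     s1        31
9     s5        81
take 5 rows with smallest humidity:
  sensor  humidity
3     s8        10
5     s1        31
0     s3        72
9     s5        81
1     s7        93
take 2 rows with largest humidity:
  sensor  humidity
1     s7        93
9     s5        81
add column humidity_plus_5 = t['humidity'] + 5:
  sensor  humidity  humidity_plus_5
1     s7        93               98
9     s5        81               86
sort by humidity_plus_5 descending:
  sensor  humidity  humidity_plus_5
1     s7        93               98
9     s5        81               86
Taking the value at position 0, column 'humidity_plus_5' gives 98.

98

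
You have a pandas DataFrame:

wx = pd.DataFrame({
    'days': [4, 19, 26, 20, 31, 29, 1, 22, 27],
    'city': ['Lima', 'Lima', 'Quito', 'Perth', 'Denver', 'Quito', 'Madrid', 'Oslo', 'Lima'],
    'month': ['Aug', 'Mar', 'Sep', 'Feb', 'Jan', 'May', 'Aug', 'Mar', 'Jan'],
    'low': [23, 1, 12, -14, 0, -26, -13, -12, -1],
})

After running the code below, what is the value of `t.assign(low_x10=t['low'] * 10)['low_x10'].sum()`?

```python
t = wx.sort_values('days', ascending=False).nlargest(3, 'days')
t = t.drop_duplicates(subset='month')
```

-260

sort by days descending:
   days    city month  low
4    31  Denver   Jan    0
5    29   Quito   May  -26
8    27    Lima   Jan   -1
2    26   Quito   Sep   12
7    22    Oslo   Mar  -12
3    20   Perth   Feb  -14
1    19    Lima   Mar    1
0     4    Lima   Aug   23
6     1  Madrid   Aug  -13
take 3 rows with largest days:
   days    city month  low
4    31  Denver   Jan    0
5    29   Quito   May  -26
8    27    Lima   Jan   -1
drop duplicate month (keep=first):
   days    city month  low
4    31  Denver   Jan    0
5    29   Quito   May  -26
add column low_x10 = t['low'] * 10:
   days    city month  low  low_x10
4    31  Denver   Jan    0        0
5    29   Quito   May  -26     -260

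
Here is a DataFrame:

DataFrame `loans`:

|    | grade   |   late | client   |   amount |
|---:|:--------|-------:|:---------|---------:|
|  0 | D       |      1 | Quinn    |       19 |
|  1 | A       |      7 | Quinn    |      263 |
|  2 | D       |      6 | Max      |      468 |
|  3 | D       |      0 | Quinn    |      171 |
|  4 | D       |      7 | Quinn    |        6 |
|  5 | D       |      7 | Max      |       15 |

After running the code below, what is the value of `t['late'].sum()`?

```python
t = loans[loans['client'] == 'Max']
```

filter rows where client == 'Max':
  grade  late client  amount
2     D     6    Max     468
5     D     7    Max      15
Finally, sum of column 'late' = 13.

13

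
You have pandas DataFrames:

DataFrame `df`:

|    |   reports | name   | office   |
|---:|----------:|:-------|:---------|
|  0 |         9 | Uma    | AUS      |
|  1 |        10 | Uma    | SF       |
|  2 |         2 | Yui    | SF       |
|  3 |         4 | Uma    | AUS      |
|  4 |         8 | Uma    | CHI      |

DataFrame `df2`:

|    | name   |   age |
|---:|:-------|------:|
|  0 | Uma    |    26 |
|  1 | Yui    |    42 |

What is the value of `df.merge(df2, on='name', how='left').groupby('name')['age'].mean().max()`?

merge on 'name' (how='left') → 5 rows:
   reports name office  age
0        9  Uma    AUS   26
1       10  Uma     SF   26
2        2  Yui     SF   42
3        4  Uma    AUS   26
4        8  Uma    CHI   26
group by name, mean of age:
name
Uma    26.0
Yui    42.0
Name: age, dtype: float64
Reading off the max of the resulting series, we get 42.0.

42.0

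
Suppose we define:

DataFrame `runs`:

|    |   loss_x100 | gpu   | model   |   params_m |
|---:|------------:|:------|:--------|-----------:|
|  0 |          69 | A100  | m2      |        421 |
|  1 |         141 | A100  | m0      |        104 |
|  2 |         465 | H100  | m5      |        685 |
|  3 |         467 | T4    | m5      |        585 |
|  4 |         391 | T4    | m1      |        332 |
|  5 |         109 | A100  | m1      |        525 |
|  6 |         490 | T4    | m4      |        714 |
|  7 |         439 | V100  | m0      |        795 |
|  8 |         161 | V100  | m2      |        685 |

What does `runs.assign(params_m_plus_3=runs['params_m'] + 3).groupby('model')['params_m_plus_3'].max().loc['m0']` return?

add column params_m_plus_3 = runs['params_m'] + 3:
   loss_x100   gpu model  params_m  params_m_plus_3
0         69  A100    m2       421              424
1        141  A100    m0       104              107
2        465  H100    m5       685              688
3        467    T4    m5       585              588
4        391    T4    m1       332              335
5        109  A100    m1       525              528
6        490    T4    m4       714              717
7        439  V100    m0       795              798
8        161  V100    m2       685              688
group by model, max of params_m_plus_3:
model
m0    798
m1    528
m2    688
m4    717
m5    688
Name: params_m_plus_3, dtype: int64
Finally, value at index 'm0' = 798.

798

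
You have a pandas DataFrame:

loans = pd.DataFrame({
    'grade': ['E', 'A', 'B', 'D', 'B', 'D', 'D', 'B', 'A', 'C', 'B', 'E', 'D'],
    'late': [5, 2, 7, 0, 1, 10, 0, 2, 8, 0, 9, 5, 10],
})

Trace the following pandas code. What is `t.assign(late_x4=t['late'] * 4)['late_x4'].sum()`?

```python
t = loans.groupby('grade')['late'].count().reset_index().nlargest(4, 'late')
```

48

group by grade, count of late:
grade
A    2
B    4
C    1
D    4
E    2
Name: late, dtype: int64
reset_index():
  grade  late
0     A     2
1     B     4
2     C     1
3     D     4
4     E     2
take 4 rows with largest late:
  grade  late
1     B     4
3     D     4
0     A     2
4     E     2
add column late_x4 = t['late'] * 4:
  grade  late  late_x4
1     B     4       16
3     D     4       16
0     A     2        8
4     E     2        8
Finally, sum of column 'late_x4' = 48.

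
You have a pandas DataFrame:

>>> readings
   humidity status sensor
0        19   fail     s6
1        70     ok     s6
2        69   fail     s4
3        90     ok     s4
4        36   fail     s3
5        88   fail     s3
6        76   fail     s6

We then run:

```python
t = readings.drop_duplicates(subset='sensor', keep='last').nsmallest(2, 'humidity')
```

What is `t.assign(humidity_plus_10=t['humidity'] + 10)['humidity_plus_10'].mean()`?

drop duplicate sensor (keep=last):
   humidity status sensor
3        90     ok     s4
5        88   fail     s3
6        76   fail     s6
take 2 rows with smallest humidity:
   humidity status sensor
6        76   fail     s6
5        88   fail     s3
add column humidity_plus_10 = t['humidity'] + 10:
   humidity status sensor  humidity_plus_10
6        76   fail     s6                86
5        88   fail     s3                98

92.0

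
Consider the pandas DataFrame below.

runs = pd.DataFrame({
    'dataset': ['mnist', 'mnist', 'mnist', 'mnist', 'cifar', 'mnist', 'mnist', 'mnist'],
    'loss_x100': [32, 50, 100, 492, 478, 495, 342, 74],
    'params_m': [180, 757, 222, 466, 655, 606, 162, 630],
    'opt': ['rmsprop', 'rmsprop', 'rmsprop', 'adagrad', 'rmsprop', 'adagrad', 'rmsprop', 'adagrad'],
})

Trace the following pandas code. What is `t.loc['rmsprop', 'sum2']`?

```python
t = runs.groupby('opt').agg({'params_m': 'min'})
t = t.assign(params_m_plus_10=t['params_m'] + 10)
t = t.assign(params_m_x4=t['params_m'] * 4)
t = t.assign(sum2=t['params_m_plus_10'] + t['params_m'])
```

group by opt, min of params_m:
         params_m
opt              
adagrad       466
rmsprop       162
add column params_m_plus_10 = t['params_m'] + 10:
         params_m  params_m_plus_10
opt                                
adagrad       466               476
rmsprop       162               172
add column params_m_x4 = t['params_m'] * 4:
         params_m  params_m_plus_10  params_m_x4
opt                                             
adagrad       466               476         1864
rmsprop       162               172          648
add column sum2 = t['params_m_plus_10'] + t['params_m']:
         params_m  params_m_plus_10  params_m_x4  sum2
opt                                                   
adagrad       466               476         1864   942
rmsprop       162               172          648   334
Reading off the value at row 'rmsprop', column 'sum2', we get 334.

334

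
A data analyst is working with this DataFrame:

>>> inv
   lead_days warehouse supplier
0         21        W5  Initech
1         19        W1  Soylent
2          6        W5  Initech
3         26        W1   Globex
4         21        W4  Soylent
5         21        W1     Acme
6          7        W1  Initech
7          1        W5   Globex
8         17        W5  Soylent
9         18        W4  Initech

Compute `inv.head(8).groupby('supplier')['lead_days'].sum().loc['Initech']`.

take first 8 rows:
   lead_days warehouse supplier
0         21        W5  Initech
1         19        W1  Soylent
2          6        W5  Initech
3         26        W1   Globex
4         21        W4  Soylent
5         21        W1     Acme
6          7        W1  Initech
7          1        W5   Globex
group by supplier, sum of lead_days:
supplier
Acme       21
Globex     27
Initech    34
Soylent    40
Name: lead_days, dtype: int64

34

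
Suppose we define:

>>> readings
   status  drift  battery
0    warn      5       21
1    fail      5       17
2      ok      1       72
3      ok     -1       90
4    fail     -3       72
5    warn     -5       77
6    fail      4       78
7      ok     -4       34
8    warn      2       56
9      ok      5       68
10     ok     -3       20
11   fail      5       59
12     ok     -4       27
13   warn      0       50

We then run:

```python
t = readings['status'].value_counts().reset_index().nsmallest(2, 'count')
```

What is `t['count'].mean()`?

value_counts of status:
status
ok      6
warn    4
fail    4
Name: count, dtype: int64
reset_index():
  status  count
0     ok      6
1   warn      4
2   fail      4
take 2 rows with smallest count:
  status  count
1   warn      4
2   fail      4
Reading off the mean of column 'count', we get 4.0.

4.0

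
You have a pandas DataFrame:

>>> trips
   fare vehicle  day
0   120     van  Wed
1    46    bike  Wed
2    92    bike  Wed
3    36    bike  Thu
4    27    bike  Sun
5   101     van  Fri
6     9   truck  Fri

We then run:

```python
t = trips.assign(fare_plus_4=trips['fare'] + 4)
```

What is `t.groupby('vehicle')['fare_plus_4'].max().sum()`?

233

add column fare_plus_4 = trips['fare'] + 4:
   fare vehicle  day  fare_plus_4
0   120     van  Wed          124
1    46    bike  Wed           50
2    92    bike  Wed           96
3    36    bike  Thu           40
4    27    bike  Sun           31
5   101     van  Fri          105
6     9   truck  Fri           13
group by vehicle, max of fare_plus_4:
vehicle
bike      96
truck     13
van      124
Name: fare_plus_4, dtype: int64
Then the sum of the resulting series: 233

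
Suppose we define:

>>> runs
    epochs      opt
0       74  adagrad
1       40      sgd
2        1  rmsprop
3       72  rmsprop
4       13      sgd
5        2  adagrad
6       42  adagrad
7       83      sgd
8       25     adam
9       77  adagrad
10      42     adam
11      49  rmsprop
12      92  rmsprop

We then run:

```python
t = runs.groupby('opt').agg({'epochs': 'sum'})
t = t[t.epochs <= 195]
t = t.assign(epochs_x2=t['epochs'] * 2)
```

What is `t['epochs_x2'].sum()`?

group by opt, sum of epochs:
         epochs
opt            
adagrad     195
adam         67
rmsprop     214
sgd         136
filter rows where epochs <= 195:
         epochs
opt            
adagrad     195
adam         67
sgd         136
add column epochs_x2 = t['epochs'] * 2:
         epochs  epochs_x2
opt                       
adagrad     195        390
adam         67        134
sgd         136        272

796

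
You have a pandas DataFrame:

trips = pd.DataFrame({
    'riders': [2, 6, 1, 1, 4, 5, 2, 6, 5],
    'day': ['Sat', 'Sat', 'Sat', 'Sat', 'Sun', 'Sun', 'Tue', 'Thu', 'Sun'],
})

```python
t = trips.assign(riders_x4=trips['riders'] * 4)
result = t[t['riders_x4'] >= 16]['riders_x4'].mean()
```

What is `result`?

20.8

add column riders_x4 = trips['riders'] * 4:
   riders  day  riders_x4
0       2  Sat          8
1       6  Sat         24
2       1  Sat          4
3       1  Sat          4
4       4  Sun         16
5       5  Sun         20
6       2  Tue          8
7       6  Thu         24
8       5  Sun         20
filter rows where riders_x4 >= 16:
   riders  day  riders_x4
1       6  Sat         24
4       4  Sun         16
5       5  Sun         20
7       6  Thu         24
8       5  Sun         20
Hence 20.8.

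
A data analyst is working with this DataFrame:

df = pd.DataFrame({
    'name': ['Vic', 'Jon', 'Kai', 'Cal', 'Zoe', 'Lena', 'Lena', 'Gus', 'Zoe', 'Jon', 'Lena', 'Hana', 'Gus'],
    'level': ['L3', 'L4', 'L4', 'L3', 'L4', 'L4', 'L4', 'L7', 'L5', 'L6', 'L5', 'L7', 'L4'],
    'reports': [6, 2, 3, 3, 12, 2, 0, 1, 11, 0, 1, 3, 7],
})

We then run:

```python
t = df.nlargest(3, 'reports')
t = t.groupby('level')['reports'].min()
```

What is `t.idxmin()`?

take 3 rows with largest reports:
   name level  reports
4   Zoe    L4       12
8   Zoe    L5       11
12  Gus    L4        7
group by level, min of reports:
level
L4     7
L5    11
Name: reports, dtype: int64
label with the smallest value → L4

L4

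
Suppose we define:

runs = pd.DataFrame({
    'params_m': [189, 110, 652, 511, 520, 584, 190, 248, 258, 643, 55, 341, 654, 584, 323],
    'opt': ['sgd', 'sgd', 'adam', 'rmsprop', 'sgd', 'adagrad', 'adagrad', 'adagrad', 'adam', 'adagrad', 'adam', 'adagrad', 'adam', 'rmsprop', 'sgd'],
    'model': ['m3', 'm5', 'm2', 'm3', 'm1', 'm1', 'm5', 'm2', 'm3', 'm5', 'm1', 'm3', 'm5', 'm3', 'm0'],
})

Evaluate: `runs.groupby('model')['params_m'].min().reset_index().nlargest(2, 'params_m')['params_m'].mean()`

group by model, min of params_m:
model
m0    323
m1     55
m2    248
m3    189
m5    110
Name: params_m, dtype: int64
reset_index():
  model  params_m
0    m0       323
1    m1        55
2    m2       248
3    m3       189
4    m5       110
take 2 rows with largest params_m:
  model  params_m
0    m0       323
2    m2       248
Taking the mean of column 'params_m' gives 285.5.

285.5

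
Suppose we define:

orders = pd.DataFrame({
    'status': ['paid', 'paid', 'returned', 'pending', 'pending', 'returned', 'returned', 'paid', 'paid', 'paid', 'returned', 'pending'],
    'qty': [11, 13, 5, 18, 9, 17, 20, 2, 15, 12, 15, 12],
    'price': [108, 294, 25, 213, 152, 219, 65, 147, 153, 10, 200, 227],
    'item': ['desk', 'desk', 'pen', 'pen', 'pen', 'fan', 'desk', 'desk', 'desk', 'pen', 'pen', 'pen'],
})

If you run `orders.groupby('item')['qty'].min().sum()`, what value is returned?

24

group by item, min of qty:
item
desk     2
fan     17
pen      5
Name: qty, dtype: int64
Finally, sum of the resulting series = 24.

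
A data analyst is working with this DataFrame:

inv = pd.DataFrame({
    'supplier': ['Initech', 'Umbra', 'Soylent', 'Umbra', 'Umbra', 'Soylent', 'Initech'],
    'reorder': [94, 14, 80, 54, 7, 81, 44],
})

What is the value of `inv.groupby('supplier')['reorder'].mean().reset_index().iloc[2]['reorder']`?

25.0

group by supplier, mean of reorder:
supplier
Initech    69.0
Soylent    80.5
Umbra      25.0
Name: reorder, dtype: float64
reset_index():
  supplier  reorder
0  Initech     69.0
1  Soylent     80.5
2    Umbra     25.0
Reading off the value at position 2, column 'reorder', we get 25.0.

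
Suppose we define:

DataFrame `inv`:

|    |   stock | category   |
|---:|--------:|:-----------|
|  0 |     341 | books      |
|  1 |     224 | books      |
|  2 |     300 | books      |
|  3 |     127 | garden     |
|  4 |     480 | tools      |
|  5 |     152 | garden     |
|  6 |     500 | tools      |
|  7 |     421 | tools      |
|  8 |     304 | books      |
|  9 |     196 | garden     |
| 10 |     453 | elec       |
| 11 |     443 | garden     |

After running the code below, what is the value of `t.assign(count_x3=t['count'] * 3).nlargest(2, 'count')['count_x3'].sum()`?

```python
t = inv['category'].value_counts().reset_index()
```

24

value_counts of category:
category
books     4
garden    4
tools     3
elec      1
Name: count, dtype: int64
reset_index():
  category  count
0    books      4
1   garden      4
2    tools      3
3     elec      1
add column count_x3 = t['count'] * 3:
  category  count  count_x3
0    books      4        12
1   garden      4        12
2    tools      3         9
3     elec      1         3
take 2 rows with largest count:
  category  count  count_x3
0    books      4        12
1   garden      4        12
Hence 24.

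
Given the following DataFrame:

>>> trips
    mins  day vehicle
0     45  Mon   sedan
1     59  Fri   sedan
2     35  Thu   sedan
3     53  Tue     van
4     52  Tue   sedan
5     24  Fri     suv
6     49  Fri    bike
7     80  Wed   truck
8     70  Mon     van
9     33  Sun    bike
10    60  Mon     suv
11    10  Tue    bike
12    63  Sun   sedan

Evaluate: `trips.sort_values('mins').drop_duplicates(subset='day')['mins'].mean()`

sort by mins:
    mins  day vehicle
11    10  Tue    bike
5     24  Fri     suv
9     33  Sun    bike
2     35  Thu   sedan
0     45  Mon   sedan
6     49  Fri    bike
4     52  Tue   sedan
3     53  Tue     van
1     59  Fri   sedan
10    60  Mon     suv
12    63  Sun   sedan
8     70  Mon     van
7     80  Wed   truck
drop duplicate day (keep=first):
    mins  day vehicle
11    10  Tue    bike
5     24  Fri     suv
9     33  Sun    bike
2     35  Thu   sedan
0     45  Mon   sedan
7     80  Wed   truck

37.8333333333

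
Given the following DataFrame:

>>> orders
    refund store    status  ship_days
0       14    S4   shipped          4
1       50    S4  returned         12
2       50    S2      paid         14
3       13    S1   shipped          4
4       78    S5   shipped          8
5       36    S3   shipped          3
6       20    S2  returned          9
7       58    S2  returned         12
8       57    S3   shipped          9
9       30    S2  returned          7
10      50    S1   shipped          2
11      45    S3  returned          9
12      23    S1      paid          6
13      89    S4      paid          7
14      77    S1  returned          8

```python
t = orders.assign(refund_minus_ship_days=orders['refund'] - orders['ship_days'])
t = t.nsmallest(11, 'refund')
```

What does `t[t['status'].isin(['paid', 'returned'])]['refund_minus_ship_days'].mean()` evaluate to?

add column refund_minus_ship_days = orders['refund'] - orders['ship_days']:
    refund store    status  ship_days  refund_minus_ship_days
0       14    S4   shipped          4                      10
1       50    S4  returned         12                      38
2       50    S2      paid         14                      36
3       13    S1   shipped          4                       9
4       78    S5   shipped          8                      70
5       36    S3   shipped          3                      33
6       20    S2  returned          9                      11
7       58    S2  returned         12                      46
8       57    S3   shipped          9                      48
9       30    S2  returned          7                      23
10      50    S1   shipped          2                      48
11      45    S3  returned          9                      36
12      23    S1      paid          6                      17
13      89    S4      paid          7                      82
14      77    S1  returned          8                      69
take 11 rows with smallest refund:
    refund store    status  ship_days  refund_minus_ship_days
3       13    S1   shipped          4                       9
0       14    S4   shipped          4                      10
6       20    S2  returned          9                      11
12      23    S1      paid          6                      17
9       30    S2  returned          7                      23
5       36    S3   shipped          3                      33
11      45    S3  returned          9                      36
1       50    S4  returned         12                      38
2       50    S2      paid         14                      36
10      50    S1   shipped          2                      48
8       57    S3   shipped          9                      48
filter rows where status in ['paid', 'returned']:
    refund store    status  ship_days  refund_minus_ship_days
6       20    S2  returned          9                      11
12      23    S1      paid          6                      17
9       30    S2  returned          7                      23
11      45    S3  returned          9                      36
1       50    S4  returned         12                      38
2       50    S2      paid         14                      36

26.8333333333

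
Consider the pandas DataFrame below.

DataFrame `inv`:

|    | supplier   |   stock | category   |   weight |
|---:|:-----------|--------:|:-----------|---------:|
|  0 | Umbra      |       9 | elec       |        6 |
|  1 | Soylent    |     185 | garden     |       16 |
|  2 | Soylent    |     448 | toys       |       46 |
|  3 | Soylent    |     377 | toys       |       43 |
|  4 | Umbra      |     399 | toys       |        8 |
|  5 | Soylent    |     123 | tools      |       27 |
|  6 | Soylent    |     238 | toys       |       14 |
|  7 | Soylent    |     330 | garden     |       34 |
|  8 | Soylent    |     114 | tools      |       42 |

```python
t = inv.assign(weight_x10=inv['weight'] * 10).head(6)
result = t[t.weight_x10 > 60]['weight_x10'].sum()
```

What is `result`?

1400

add column weight_x10 = inv['weight'] * 10:
  supplier  stock category  weight  weight_x10
0    Umbra      9     elec       6          60
1  Soylent    185   garden      16         160
2  Soylent    448     toys      46         460
3  Soylent    377     toys      43         430
4    Umbra    399     toys       8          80
5  Soylent    123    tools      27         270
6  Soylent    238     toys      14         140
7  Soylent    330   garden      34         340
8  Soylent    114    tools      42         420
take first 6 rows:
  supplier  stock category  weight  weight_x10
0    Umbra      9     elec       6          60
1  Soylent    185   garden      16         160
2  Soylent    448     toys      46         460
3  Soylent    377     toys      43         430
4    Umbra    399     toys       8          80
5  Soylent    123    tools      27         270
filter rows where weight_x10 > 60:
  supplier  stock category  weight  weight_x10
1  Soylent    185   garden      16         160
2  Soylent    448     toys      46         460
3  Soylent    377     toys      43         430
4    Umbra    399     toys       8          80
5  Soylent    123    tools      27         270
Reading off the sum of column 'weight_x10', we get 1400.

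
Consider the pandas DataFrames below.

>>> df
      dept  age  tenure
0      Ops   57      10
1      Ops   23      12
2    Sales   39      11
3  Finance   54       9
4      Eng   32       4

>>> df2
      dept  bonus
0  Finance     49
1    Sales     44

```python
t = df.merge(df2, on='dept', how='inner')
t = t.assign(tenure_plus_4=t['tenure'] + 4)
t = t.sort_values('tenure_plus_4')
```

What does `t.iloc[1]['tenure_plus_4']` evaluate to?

merge on 'dept' (how='inner') → 2 rows:
      dept  age  tenure  bonus
0    Sales   39      11     44
1  Finance   54       9     49
add column tenure_plus_4 = t['tenure'] + 4:
      dept  age  tenure  bonus  tenure_plus_4
0    Sales   39      11     44             15
1  Finance   54       9     49             13
sort by tenure_plus_4:
      dept  age  tenure  bonus  tenure_plus_4
1  Finance   54       9     49             13
0    Sales   39      11     44             15
Finally, value at position 1, column 'tenure_plus_4' = 15.

15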